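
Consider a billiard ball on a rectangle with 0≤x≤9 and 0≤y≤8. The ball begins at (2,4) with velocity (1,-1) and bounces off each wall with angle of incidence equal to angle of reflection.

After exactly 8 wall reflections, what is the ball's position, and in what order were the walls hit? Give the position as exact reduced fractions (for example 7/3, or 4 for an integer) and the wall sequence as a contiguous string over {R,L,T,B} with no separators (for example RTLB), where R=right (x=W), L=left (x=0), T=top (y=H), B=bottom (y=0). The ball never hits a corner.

1. t=4 → B at (6,0); v=(1,1)
2. t=3 → R at (9,3); v=(-1,1)
3. t=5 → T at (4,8); v=(-1,-1)
4. t=4 → L at (0,4); v=(1,-1)
5. t=4 → B at (4,0); v=(1,1)
6. t=5 → R at (9,5); v=(-1,1)
7. t=3 → T at (6,8); v=(-1,-1)
8. t=6 → L at (0,2); v=(1,-1)

Final position: (0,2)
Wall sequence: BRTLBRTL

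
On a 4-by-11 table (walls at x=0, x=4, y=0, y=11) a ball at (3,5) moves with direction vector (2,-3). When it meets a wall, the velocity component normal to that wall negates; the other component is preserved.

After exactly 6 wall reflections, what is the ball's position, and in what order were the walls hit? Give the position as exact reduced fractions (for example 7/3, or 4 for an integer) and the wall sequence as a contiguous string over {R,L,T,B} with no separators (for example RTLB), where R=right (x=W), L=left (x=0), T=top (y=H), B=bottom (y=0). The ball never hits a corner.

1. t=1/2 → R at (4,7/2); v=(-2,-3)
2. t=7/6 → B at (5/3,0); v=(-2,3)
3. t=5/6 → L at (0,5/2); v=(2,3)
4. t=2 → R at (4,17/2); v=(-2,3)
5. t=5/6 → T at (7/3,11); v=(-2,-3)
6. t=7/6 → L at (0,15/2); v=(2,-3)

Final position: (0,15/2)
Wall sequence: RBLRTL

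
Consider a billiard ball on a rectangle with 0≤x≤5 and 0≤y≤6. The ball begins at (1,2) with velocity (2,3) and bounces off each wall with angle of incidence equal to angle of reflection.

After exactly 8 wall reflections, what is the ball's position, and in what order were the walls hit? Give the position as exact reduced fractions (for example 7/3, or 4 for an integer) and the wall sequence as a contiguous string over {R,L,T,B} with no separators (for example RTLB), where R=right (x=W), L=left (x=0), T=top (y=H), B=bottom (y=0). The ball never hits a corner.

Final position: (1/3,6)
Wall sequence: TRBLTRBT

1. t=4/3 → T at (11/3,6); v=(2,-3)
2. t=2/3 → R at (5,4); v=(-2,-3)
3. t=4/3 → B at (7/3,0); v=(-2,3)
4. t=7/6 → L at (0,7/2); v=(2,3)
5. t=5/6 → T at (5/3,6); v=(2,-3)
6. t=5/3 → R at (5,1); v=(-2,-3)
7. t=1/3 → B at (13/3,0); v=(-2,3)
8. t=2 → T at (1/3,6); v=(-2,-3)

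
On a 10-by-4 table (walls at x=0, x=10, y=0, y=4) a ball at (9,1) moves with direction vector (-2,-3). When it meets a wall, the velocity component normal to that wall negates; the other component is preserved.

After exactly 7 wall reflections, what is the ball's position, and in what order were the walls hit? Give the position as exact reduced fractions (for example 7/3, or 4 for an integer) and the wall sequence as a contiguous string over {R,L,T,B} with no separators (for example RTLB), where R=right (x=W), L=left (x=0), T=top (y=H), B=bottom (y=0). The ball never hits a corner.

Final position: (5,4)
Wall sequence: BTBTLBT

1. t=1/3 → B at (25/3,0); v=(-2,3)
2. t=4/3 → T at (17/3,4); v=(-2,-3)
3. t=4/3 → B at (3,0); v=(-2,3)
4. t=4/3 → T at (1/3,4); v=(-2,-3)
5. t=1/6 → L at (0,7/2); v=(2,-3)
6. t=7/6 → B at (7/3,0); v=(2,3)
7. t=4/3 → T at (5,4); v=(2,-3)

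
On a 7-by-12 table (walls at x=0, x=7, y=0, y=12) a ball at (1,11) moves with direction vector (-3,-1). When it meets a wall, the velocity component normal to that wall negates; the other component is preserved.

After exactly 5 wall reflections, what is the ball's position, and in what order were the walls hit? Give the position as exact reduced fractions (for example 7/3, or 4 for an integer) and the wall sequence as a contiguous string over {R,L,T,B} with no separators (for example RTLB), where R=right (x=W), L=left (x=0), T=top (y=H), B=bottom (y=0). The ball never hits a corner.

Final position: (0,4/3)
Wall sequence: LRLRL

1. t=1/3 → L at (0,32/3); v=(3,-1)
2. t=7/3 → R at (7,25/3); v=(-3,-1)
3. t=7/3 → L at (0,6); v=(3,-1)
4. t=7/3 → R at (7,11/3); v=(-3,-1)
5. t=7/3 → L at (0,4/3); v=(3,-1)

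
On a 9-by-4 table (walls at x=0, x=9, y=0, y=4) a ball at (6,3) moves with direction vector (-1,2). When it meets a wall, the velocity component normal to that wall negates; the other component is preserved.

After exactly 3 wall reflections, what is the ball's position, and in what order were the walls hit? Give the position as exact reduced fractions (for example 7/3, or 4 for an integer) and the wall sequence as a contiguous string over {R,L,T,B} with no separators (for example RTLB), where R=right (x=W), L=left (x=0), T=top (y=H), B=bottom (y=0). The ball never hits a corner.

1. t=1/2 → T at (11/2,4); v=(-1,-2)
2. t=2 → B at (7/2,0); v=(-1,2)
3. t=2 → T at (3/2,4); v=(-1,-2)

Final position: (3/2,4)
Wall sequence: TBT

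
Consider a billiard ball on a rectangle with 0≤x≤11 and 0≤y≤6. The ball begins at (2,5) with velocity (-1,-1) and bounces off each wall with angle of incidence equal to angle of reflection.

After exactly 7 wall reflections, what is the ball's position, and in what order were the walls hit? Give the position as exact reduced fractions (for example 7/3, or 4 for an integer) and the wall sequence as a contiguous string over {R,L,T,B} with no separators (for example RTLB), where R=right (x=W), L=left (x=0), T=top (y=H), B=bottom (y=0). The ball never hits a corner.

1. t=2 → L at (0,3); v=(1,-1)
2. t=3 → B at (3,0); v=(1,1)
3. t=6 → T at (9,6); v=(1,-1)
4. t=2 → R at (11,4); v=(-1,-1)
5. t=4 → B at (7,0); v=(-1,1)
6. t=6 → T at (1,6); v=(-1,-1)
7. t=1 → L at (0,5); v=(1,-1)

Final position: (0,5)
Wall sequence: LBTRBTL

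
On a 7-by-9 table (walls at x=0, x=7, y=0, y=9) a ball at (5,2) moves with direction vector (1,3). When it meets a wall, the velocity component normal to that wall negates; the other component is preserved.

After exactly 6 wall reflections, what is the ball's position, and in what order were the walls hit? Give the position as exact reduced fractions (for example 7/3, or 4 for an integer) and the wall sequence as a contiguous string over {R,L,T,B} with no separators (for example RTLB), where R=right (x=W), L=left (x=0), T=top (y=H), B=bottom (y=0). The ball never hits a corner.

1. t=2 → R at (7,8); v=(-1,3)
2. t=1/3 → T at (20/3,9); v=(-1,-3)
3. t=3 → B at (11/3,0); v=(-1,3)
4. t=3 → T at (2/3,9); v=(-1,-3)
5. t=2/3 → L at (0,7); v=(1,-3)
6. t=7/3 → B at (7/3,0); v=(1,3)

Final position: (7/3,0)
Wall sequence: RTBTLB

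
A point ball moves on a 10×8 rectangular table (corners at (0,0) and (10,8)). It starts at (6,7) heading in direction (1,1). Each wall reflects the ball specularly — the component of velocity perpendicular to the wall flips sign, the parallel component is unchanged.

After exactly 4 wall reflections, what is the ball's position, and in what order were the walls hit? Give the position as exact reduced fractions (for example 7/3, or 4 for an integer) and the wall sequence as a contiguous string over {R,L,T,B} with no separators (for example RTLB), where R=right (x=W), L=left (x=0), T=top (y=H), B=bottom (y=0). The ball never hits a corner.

1. t=1 → T at (7,8); v=(1,-1)
2. t=3 → R at (10,5); v=(-1,-1)
3. t=5 → B at (5,0); v=(-1,1)
4. t=5 → L at (0,5); v=(1,1)

Final position: (0,5)
Wall sequence: TRBL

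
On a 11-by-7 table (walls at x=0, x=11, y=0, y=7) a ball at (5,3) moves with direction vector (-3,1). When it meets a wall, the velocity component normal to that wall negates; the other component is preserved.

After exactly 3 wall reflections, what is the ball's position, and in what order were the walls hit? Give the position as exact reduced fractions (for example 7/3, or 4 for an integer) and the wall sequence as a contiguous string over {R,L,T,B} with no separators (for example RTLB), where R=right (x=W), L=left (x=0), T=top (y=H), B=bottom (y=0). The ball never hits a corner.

Final position: (11,17/3)
Wall sequence: LTR

1. t=5/3 → L at (0,14/3); v=(3,1)
2. t=7/3 → T at (7,7); v=(3,-1)
3. t=4/3 → R at (11,17/3); v=(-3,-1)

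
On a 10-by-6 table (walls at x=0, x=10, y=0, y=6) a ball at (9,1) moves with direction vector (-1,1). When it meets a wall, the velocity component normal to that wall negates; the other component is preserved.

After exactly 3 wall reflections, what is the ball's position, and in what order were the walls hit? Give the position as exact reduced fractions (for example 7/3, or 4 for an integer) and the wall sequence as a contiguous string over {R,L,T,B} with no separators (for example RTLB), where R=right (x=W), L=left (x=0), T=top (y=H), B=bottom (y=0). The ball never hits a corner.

1. t=5 → T at (4,6); v=(-1,-1)
2. t=4 → L at (0,2); v=(1,-1)
3. t=2 → B at (2,0); v=(1,1)

Final position: (2,0)
Wall sequence: TLB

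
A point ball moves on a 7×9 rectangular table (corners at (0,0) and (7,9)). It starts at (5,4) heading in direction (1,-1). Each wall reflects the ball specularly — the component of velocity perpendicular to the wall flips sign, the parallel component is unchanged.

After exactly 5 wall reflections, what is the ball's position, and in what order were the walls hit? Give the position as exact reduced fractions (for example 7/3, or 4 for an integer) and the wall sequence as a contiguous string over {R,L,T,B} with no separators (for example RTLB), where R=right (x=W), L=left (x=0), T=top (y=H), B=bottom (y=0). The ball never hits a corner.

Final position: (7,6)
Wall sequence: RBLTR

1. t=2 → R at (7,2); v=(-1,-1)
2. t=2 → B at (5,0); v=(-1,1)
3. t=5 → L at (0,5); v=(1,1)
4. t=4 → T at (4,9); v=(1,-1)
5. t=3 → R at (7,6); v=(-1,-1)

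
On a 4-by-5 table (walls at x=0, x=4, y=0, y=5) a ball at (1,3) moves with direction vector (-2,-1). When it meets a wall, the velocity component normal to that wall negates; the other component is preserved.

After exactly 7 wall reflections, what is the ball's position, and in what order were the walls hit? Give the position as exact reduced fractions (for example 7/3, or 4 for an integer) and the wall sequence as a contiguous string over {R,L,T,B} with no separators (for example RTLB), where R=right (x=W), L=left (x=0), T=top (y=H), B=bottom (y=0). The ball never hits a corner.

1. t=1/2 → L at (0,5/2); v=(2,-1)
2. t=2 → R at (4,1/2); v=(-2,-1)
3. t=1/2 → B at (3,0); v=(-2,1)
4. t=3/2 → L at (0,3/2); v=(2,1)
5. t=2 → R at (4,7/2); v=(-2,1)
6. t=3/2 → T at (1,5); v=(-2,-1)
7. t=1/2 → L at (0,9/2); v=(2,-1)

Final position: (0,9/2)
Wall sequence: LRBLRTL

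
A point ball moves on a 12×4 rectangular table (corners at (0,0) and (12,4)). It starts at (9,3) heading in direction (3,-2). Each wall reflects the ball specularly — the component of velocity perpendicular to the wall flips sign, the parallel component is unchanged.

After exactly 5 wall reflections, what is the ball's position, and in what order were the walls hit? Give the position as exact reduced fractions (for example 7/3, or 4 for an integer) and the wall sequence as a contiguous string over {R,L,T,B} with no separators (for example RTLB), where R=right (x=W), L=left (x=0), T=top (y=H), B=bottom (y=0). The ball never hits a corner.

Final position: (3/2,0)
Wall sequence: RBTLB

1. t=1 → R at (12,1); v=(-3,-2)
2. t=1/2 → B at (21/2,0); v=(-3,2)
3. t=2 → T at (9/2,4); v=(-3,-2)
4. t=3/2 → L at (0,1); v=(3,-2)
5. t=1/2 → B at (3/2,0); v=(3,2)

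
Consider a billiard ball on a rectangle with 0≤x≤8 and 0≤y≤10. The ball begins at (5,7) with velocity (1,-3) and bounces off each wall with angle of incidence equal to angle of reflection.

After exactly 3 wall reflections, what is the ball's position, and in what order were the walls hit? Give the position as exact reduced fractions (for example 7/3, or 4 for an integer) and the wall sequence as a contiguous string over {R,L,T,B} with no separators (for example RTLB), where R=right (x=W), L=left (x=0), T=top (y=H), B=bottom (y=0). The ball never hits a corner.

Final position: (16/3,10)
Wall sequence: BRT

1. t=7/3 → B at (22/3,0); v=(1,3)
2. t=2/3 → R at (8,2); v=(-1,3)
3. t=8/3 → T at (16/3,10); v=(-1,-3)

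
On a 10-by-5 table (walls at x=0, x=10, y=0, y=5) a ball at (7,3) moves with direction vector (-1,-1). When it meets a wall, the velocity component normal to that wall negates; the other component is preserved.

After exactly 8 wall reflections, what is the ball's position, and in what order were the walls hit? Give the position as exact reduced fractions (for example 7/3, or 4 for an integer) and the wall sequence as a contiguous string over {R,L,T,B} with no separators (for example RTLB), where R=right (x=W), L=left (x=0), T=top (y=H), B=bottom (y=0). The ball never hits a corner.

1. t=3 → B at (4,0); v=(-1,1)
2. t=4 → L at (0,4); v=(1,1)
3. t=1 → T at (1,5); v=(1,-1)
4. t=5 → B at (6,0); v=(1,1)
5. t=4 → R at (10,4); v=(-1,1)
6. t=1 → T at (9,5); v=(-1,-1)
7. t=5 → B at (4,0); v=(-1,1)
8. t=4 → L at (0,4); v=(1,1)

Final position: (0,4)
Wall sequence: BLTBRTBL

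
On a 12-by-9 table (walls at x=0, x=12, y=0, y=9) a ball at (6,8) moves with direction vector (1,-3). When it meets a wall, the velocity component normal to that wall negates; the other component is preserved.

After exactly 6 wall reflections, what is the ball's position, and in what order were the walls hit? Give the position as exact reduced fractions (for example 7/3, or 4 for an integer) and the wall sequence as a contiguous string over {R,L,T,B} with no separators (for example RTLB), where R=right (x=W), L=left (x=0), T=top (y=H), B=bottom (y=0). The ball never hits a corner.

Final position: (10/3,0)
Wall sequence: BTRBTB

1. t=8/3 → B at (26/3,0); v=(1,3)
2. t=3 → T at (35/3,9); v=(1,-3)
3. t=1/3 → R at (12,8); v=(-1,-3)
4. t=8/3 → B at (28/3,0); v=(-1,3)
5. t=3 → T at (19/3,9); v=(-1,-3)
6. t=3 → B at (10/3,0); v=(-1,3)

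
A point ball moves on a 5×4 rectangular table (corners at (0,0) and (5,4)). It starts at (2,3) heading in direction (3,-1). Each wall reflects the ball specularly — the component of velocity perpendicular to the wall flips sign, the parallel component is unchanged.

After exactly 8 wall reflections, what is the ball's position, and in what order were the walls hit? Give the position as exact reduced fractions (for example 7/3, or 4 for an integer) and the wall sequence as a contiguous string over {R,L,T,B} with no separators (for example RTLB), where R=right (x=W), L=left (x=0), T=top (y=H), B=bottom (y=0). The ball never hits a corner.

Final position: (0,5/3)
Wall sequence: RLBRLTRL

1. t=1 → R at (5,2); v=(-3,-1)
2. t=5/3 → L at (0,1/3); v=(3,-1)
3. t=1/3 → B at (1,0); v=(3,1)
4. t=4/3 → R at (5,4/3); v=(-3,1)
5. t=5/3 → L at (0,3); v=(3,1)
6. t=1 → T at (3,4); v=(3,-1)
7. t=2/3 → R at (5,10/3); v=(-3,-1)
8. t=5/3 → L at (0,5/3); v=(3,-1)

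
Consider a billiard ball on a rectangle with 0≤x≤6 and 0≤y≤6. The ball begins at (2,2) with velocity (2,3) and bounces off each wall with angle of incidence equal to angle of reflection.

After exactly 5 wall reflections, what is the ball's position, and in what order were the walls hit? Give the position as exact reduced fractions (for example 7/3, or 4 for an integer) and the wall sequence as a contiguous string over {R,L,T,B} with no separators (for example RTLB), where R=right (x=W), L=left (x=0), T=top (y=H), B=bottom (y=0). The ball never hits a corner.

1. t=4/3 → T at (14/3,6); v=(2,-3)
2. t=2/3 → R at (6,4); v=(-2,-3)
3. t=4/3 → B at (10/3,0); v=(-2,3)
4. t=5/3 → L at (0,5); v=(2,3)
5. t=1/3 → T at (2/3,6); v=(2,-3)

Final position: (2/3,6)
Wall sequence: TRBLT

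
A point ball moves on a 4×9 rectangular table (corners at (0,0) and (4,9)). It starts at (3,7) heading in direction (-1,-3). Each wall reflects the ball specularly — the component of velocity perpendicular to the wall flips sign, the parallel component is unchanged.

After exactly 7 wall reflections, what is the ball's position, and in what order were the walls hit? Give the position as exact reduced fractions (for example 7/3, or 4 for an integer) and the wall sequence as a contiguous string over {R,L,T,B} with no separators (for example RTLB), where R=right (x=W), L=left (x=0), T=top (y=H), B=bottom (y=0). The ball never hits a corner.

1. t=7/3 → B at (2/3,0); v=(-1,3)
2. t=2/3 → L at (0,2); v=(1,3)
3. t=7/3 → T at (7/3,9); v=(1,-3)
4. t=5/3 → R at (4,4); v=(-1,-3)
5. t=4/3 → B at (8/3,0); v=(-1,3)
6. t=8/3 → L at (0,8); v=(1,3)
7. t=1/3 → T at (1/3,9); v=(1,-3)

Final position: (1/3,9)
Wall sequence: BLTRBLT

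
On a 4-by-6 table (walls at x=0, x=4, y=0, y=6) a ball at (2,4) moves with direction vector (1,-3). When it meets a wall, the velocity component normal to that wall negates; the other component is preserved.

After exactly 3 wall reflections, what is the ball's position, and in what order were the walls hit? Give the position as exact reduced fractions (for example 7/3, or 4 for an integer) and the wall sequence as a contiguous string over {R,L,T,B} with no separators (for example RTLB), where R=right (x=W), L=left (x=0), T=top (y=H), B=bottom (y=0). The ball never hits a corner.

Final position: (8/3,6)
Wall sequence: BRT

1. t=4/3 → B at (10/3,0); v=(1,3)
2. t=2/3 → R at (4,2); v=(-1,3)
3. t=4/3 → T at (8/3,6); v=(-1,-3)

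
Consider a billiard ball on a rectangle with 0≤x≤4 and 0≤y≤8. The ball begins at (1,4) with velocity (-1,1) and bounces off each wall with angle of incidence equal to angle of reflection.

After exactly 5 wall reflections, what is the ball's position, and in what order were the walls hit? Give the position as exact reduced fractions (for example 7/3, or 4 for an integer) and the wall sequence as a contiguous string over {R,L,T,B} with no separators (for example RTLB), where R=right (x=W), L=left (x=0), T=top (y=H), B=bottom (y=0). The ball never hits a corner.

1. t=1 → L at (0,5); v=(1,1)
2. t=3 → T at (3,8); v=(1,-1)
3. t=1 → R at (4,7); v=(-1,-1)
4. t=4 → L at (0,3); v=(1,-1)
5. t=3 → B at (3,0); v=(1,1)

Final position: (3,0)
Wall sequence: LTRLB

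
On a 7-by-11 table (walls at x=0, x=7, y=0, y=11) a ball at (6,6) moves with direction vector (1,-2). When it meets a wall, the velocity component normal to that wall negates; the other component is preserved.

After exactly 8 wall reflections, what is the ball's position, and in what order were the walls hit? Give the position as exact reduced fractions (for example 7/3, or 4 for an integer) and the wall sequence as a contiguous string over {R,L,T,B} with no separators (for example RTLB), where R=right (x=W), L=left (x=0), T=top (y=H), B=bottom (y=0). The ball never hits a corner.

Final position: (0,6)
Wall sequence: RBLTBRTL

1. t=1 → R at (7,4); v=(-1,-2)
2. t=2 → B at (5,0); v=(-1,2)
3. t=5 → L at (0,10); v=(1,2)
4. t=1/2 → T at (1/2,11); v=(1,-2)
5. t=11/2 → B at (6,0); v=(1,2)
6. t=1 → R at (7,2); v=(-1,2)
7. t=9/2 → T at (5/2,11); v=(-1,-2)
8. t=5/2 → L at (0,6); v=(1,-2)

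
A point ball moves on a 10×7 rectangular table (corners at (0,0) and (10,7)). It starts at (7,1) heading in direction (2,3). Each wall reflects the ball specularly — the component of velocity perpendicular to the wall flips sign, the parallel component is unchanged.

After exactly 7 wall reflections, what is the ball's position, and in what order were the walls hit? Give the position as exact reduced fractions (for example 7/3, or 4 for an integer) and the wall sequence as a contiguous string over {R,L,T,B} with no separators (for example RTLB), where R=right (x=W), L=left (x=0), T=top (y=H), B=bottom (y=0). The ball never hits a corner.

1. t=3/2 → R at (10,11/2); v=(-2,3)
2. t=1/2 → T at (9,7); v=(-2,-3)
3. t=7/3 → B at (13/3,0); v=(-2,3)
4. t=13/6 → L at (0,13/2); v=(2,3)
5. t=1/6 → T at (1/3,7); v=(2,-3)
6. t=7/3 → B at (5,0); v=(2,3)
7. t=7/3 → T at (29/3,7); v=(2,-3)

Final position: (29/3,7)
Wall sequence: RTBLTBT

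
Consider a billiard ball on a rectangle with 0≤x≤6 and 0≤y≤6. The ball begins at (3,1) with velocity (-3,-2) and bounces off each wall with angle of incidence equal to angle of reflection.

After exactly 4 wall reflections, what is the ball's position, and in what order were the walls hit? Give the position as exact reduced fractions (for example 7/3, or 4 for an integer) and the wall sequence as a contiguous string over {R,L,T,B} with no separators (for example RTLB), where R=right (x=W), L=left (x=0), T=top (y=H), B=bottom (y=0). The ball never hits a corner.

Final position: (9/2,6)
Wall sequence: BLRT

1. t=1/2 → B at (3/2,0); v=(-3,2)
2. t=1/2 → L at (0,1); v=(3,2)
3. t=2 → R at (6,5); v=(-3,2)
4. t=1/2 → T at (9/2,6); v=(-3,-2)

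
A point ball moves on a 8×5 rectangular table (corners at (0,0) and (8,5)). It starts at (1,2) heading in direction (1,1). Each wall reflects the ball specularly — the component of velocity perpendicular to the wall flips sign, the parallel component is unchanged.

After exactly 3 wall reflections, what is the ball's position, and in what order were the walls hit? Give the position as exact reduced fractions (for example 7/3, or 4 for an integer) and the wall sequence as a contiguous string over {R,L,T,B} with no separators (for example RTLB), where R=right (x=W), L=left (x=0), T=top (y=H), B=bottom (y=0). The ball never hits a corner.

1. t=3 → T at (4,5); v=(1,-1)
2. t=4 → R at (8,1); v=(-1,-1)
3. t=1 → B at (7,0); v=(-1,1)

Final position: (7,0)
Wall sequence: TRB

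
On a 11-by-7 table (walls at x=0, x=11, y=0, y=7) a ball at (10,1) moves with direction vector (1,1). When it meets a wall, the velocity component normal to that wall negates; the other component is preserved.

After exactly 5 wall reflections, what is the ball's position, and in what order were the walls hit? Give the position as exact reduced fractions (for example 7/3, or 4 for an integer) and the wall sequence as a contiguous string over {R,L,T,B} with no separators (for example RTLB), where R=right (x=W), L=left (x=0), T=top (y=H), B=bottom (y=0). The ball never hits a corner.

Final position: (8,7)
Wall sequence: RTLBT

1. t=1 → R at (11,2); v=(-1,1)
2. t=5 → T at (6,7); v=(-1,-1)
3. t=6 → L at (0,1); v=(1,-1)
4. t=1 → B at (1,0); v=(1,1)
5. t=7 → T at (8,7); v=(1,-1)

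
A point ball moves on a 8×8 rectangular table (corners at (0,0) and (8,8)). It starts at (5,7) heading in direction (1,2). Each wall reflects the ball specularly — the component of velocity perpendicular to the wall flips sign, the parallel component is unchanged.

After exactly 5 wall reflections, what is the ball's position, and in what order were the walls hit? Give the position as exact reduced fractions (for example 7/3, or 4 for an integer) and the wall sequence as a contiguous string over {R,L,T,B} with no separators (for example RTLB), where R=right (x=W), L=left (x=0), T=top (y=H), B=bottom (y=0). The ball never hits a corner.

Final position: (0,3)
Wall sequence: TRBTL

1. t=1/2 → T at (11/2,8); v=(1,-2)
2. t=5/2 → R at (8,3); v=(-1,-2)
3. t=3/2 → B at (13/2,0); v=(-1,2)
4. t=4 → T at (5/2,8); v=(-1,-2)
5. t=5/2 → L at (0,3); v=(1,-2)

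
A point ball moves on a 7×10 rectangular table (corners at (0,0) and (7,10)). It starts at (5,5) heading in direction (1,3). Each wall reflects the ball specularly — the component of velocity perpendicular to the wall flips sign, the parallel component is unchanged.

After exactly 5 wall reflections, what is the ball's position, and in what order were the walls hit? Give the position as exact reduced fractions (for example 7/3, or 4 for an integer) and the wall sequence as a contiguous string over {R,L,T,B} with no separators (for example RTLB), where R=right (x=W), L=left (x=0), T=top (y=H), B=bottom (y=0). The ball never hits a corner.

Final position: (0,8)
Wall sequence: TRBTL

1. t=5/3 → T at (20/3,10); v=(1,-3)
2. t=1/3 → R at (7,9); v=(-1,-3)
3. t=3 → B at (4,0); v=(-1,3)
4. t=10/3 → T at (2/3,10); v=(-1,-3)
5. t=2/3 → L at (0,8); v=(1,-3)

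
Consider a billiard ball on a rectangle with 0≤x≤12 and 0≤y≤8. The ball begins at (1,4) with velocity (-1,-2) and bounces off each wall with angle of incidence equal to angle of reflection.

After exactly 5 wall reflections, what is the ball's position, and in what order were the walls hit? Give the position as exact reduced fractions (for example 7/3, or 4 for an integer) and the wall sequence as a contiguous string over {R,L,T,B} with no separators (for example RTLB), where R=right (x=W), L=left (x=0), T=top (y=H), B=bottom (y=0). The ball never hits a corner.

1. t=1 → L at (0,2); v=(1,-2)
2. t=1 → B at (1,0); v=(1,2)
3. t=4 → T at (5,8); v=(1,-2)
4. t=4 → B at (9,0); v=(1,2)
5. t=3 → R at (12,6); v=(-1,2)

Final position: (12,6)
Wall sequence: LBTBR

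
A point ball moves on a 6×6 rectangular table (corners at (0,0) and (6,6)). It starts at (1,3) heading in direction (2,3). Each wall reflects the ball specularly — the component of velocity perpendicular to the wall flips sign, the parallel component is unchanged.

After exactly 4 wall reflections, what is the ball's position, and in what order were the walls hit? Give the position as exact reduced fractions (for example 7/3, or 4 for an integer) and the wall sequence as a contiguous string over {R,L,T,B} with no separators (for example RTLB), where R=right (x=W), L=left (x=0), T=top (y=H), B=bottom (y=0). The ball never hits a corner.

1. t=1 → T at (3,6); v=(2,-3)
2. t=3/2 → R at (6,3/2); v=(-2,-3)
3. t=1/2 → B at (5,0); v=(-2,3)
4. t=2 → T at (1,6); v=(-2,-3)

Final position: (1,6)
Wall sequence: TRBT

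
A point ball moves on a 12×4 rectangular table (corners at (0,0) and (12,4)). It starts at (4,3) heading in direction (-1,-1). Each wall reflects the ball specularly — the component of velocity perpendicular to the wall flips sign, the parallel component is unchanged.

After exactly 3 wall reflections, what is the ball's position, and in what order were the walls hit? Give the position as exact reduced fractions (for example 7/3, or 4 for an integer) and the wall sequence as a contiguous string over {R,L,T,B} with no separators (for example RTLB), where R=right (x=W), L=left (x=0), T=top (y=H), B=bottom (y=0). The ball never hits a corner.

1. t=3 → B at (1,0); v=(-1,1)
2. t=1 → L at (0,1); v=(1,1)
3. t=3 → T at (3,4); v=(1,-1)

Final position: (3,4)
Wall sequence: BLT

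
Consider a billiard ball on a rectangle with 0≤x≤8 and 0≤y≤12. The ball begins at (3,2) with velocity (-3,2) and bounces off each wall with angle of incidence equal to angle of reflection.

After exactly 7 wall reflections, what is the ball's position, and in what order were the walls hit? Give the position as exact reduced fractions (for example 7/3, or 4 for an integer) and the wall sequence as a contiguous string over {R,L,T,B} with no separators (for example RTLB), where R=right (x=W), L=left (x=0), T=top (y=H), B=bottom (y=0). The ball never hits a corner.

Final position: (0,4/3)
Wall sequence: LRTLRBL

1. t=1 → L at (0,4); v=(3,2)
2. t=8/3 → R at (8,28/3); v=(-3,2)
3. t=4/3 → T at (4,12); v=(-3,-2)
4. t=4/3 → L at (0,28/3); v=(3,-2)
5. t=8/3 → R at (8,4); v=(-3,-2)
6. t=2 → B at (2,0); v=(-3,2)
7. t=2/3 → L at (0,4/3); v=(3,2)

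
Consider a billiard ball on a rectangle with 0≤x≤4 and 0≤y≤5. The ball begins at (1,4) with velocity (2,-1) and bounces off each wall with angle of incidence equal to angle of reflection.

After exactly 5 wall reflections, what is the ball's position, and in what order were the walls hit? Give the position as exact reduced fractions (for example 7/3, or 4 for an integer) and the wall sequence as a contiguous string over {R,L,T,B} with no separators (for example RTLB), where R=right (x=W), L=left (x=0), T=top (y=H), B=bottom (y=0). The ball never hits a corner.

Final position: (0,7/2)
Wall sequence: RLBRL

1. t=3/2 → R at (4,5/2); v=(-2,-1)
2. t=2 → L at (0,1/2); v=(2,-1)
3. t=1/2 → B at (1,0); v=(2,1)
4. t=3/2 → R at (4,3/2); v=(-2,1)
5. t=2 → L at (0,7/2); v=(2,1)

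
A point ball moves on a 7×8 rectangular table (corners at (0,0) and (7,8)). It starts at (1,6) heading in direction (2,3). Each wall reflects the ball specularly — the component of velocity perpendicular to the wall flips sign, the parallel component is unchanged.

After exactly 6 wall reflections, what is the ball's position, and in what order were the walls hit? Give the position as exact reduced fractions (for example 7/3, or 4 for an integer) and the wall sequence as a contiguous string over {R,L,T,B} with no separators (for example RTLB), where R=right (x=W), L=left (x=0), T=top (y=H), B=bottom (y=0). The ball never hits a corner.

1. t=2/3 → T at (7/3,8); v=(2,-3)
2. t=7/3 → R at (7,1); v=(-2,-3)
3. t=1/3 → B at (19/3,0); v=(-2,3)
4. t=8/3 → T at (1,8); v=(-2,-3)
5. t=1/2 → L at (0,13/2); v=(2,-3)
6. t=13/6 → B at (13/3,0); v=(2,3)

Final position: (13/3,0)
Wall sequence: TRBTLB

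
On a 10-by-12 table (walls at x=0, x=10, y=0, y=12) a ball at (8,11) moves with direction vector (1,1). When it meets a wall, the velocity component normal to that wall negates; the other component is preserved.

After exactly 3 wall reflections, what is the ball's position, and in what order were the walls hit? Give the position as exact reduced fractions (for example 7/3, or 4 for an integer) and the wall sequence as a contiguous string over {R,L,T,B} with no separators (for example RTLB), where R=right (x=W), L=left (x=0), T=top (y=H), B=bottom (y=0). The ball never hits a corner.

Final position: (0,1)
Wall sequence: TRL

1. t=1 → T at (9,12); v=(1,-1)
2. t=1 → R at (10,11); v=(-1,-1)
3. t=10 → L at (0,1); v=(1,-1)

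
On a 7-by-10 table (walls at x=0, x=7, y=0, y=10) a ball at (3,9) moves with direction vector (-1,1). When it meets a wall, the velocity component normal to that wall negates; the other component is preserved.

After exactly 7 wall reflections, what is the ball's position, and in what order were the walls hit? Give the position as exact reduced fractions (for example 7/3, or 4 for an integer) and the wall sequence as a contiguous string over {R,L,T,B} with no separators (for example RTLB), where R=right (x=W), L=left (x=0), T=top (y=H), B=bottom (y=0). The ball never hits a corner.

1. t=1 → T at (2,10); v=(-1,-1)
2. t=2 → L at (0,8); v=(1,-1)
3. t=7 → R at (7,1); v=(-1,-1)
4. t=1 → B at (6,0); v=(-1,1)
5. t=6 → L at (0,6); v=(1,1)
6. t=4 → T at (4,10); v=(1,-1)
7. t=3 → R at (7,7); v=(-1,-1)

Final position: (7,7)
Wall sequence: TLRBLTR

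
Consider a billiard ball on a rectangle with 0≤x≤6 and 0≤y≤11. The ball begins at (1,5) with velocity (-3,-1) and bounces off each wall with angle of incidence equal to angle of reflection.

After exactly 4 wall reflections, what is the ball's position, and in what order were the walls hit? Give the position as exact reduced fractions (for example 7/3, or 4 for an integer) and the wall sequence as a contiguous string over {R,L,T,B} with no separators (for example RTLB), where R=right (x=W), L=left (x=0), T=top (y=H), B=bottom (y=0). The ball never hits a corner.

1. t=1/3 → L at (0,14/3); v=(3,-1)
2. t=2 → R at (6,8/3); v=(-3,-1)
3. t=2 → L at (0,2/3); v=(3,-1)
4. t=2/3 → B at (2,0); v=(3,1)

Final position: (2,0)
Wall sequence: LRLB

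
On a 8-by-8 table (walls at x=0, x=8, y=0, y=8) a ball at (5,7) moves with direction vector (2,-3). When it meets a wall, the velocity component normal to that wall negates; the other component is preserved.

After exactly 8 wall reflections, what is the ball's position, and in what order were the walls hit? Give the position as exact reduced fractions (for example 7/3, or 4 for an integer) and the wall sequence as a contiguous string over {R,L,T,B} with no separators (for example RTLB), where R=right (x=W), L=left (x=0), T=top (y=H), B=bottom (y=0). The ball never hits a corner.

Final position: (1,0)
Wall sequence: RBTLBRTB

1. t=3/2 → R at (8,5/2); v=(-2,-3)
2. t=5/6 → B at (19/3,0); v=(-2,3)
3. t=8/3 → T at (1,8); v=(-2,-3)
4. t=1/2 → L at (0,13/2); v=(2,-3)
5. t=13/6 → B at (13/3,0); v=(2,3)
6. t=11/6 → R at (8,11/2); v=(-2,3)
7. t=5/6 → T at (19/3,8); v=(-2,-3)
8. t=8/3 → B at (1,0); v=(-2,3)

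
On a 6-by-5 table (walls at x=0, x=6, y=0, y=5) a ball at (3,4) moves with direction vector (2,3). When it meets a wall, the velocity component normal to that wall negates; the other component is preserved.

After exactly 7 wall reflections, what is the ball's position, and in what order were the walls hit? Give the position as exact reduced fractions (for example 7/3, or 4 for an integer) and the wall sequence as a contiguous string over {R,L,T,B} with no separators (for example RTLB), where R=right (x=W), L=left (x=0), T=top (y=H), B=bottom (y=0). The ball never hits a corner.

1. t=1/3 → T at (11/3,5); v=(2,-3)
2. t=7/6 → R at (6,3/2); v=(-2,-3)
3. t=1/2 → B at (5,0); v=(-2,3)
4. t=5/3 → T at (5/3,5); v=(-2,-3)
5. t=5/6 → L at (0,5/2); v=(2,-3)
6. t=5/6 → B at (5/3,0); v=(2,3)
7. t=5/3 → T at (5,5); v=(2,-3)

Final position: (5,5)
Wall sequence: TRBTLBT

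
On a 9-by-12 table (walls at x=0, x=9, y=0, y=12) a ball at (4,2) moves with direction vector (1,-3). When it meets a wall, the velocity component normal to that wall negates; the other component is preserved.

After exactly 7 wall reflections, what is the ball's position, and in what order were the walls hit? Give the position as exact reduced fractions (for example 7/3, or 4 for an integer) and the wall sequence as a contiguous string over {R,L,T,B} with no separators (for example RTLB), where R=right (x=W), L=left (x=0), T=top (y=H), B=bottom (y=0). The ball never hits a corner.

Final position: (8/3,0)
Wall sequence: BTRBTLB

1. t=2/3 → B at (14/3,0); v=(1,3)
2. t=4 → T at (26/3,12); v=(1,-3)
3. t=1/3 → R at (9,11); v=(-1,-3)
4. t=11/3 → B at (16/3,0); v=(-1,3)
5. t=4 → T at (4/3,12); v=(-1,-3)
6. t=4/3 → L at (0,8); v=(1,-3)
7. t=8/3 → B at (8/3,0); v=(1,3)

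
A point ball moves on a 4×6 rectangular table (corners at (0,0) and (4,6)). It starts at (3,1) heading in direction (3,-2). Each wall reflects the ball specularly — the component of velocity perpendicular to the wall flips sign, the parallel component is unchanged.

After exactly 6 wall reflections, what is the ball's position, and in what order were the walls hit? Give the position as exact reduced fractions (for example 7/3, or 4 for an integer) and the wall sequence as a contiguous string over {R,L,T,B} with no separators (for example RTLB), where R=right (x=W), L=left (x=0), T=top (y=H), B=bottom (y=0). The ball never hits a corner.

Final position: (0,13/3)
Wall sequence: RBLRTL

1. t=1/3 → R at (4,1/3); v=(-3,-2)
2. t=1/6 → B at (7/2,0); v=(-3,2)
3. t=7/6 → L at (0,7/3); v=(3,2)
4. t=4/3 → R at (4,5); v=(-3,2)
5. t=1/2 → T at (5/2,6); v=(-3,-2)
6. t=5/6 → L at (0,13/3); v=(3,-2)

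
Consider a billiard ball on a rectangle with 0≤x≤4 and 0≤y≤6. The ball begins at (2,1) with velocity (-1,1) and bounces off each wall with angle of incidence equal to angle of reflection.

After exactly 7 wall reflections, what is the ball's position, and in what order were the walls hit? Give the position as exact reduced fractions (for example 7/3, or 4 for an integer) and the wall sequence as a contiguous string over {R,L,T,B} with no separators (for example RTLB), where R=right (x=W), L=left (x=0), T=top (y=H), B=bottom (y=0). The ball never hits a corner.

1. t=2 → L at (0,3); v=(1,1)
2. t=3 → T at (3,6); v=(1,-1)
3. t=1 → R at (4,5); v=(-1,-1)
4. t=4 → L at (0,1); v=(1,-1)
5. t=1 → B at (1,0); v=(1,1)
6. t=3 → R at (4,3); v=(-1,1)
7. t=3 → T at (1,6); v=(-1,-1)

Final position: (1,6)
Wall sequence: LTRLBRT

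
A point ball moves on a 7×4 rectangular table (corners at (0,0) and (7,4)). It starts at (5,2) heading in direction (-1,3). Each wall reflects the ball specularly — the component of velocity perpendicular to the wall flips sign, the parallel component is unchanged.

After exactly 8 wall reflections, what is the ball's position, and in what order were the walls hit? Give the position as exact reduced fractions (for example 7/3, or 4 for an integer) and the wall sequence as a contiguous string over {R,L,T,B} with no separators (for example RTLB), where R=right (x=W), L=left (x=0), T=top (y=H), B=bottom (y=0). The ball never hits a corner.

Final position: (11/3,4)
Wall sequence: TBTBLTBT

1. t=2/3 → T at (13/3,4); v=(-1,-3)
2. t=4/3 → B at (3,0); v=(-1,3)
3. t=4/3 → T at (5/3,4); v=(-1,-3)
4. t=4/3 → B at (1/3,0); v=(-1,3)
5. t=1/3 → L at (0,1); v=(1,3)
6. t=1 → T at (1,4); v=(1,-3)
7. t=4/3 → B at (7/3,0); v=(1,3)
8. t=4/3 → T at (11/3,4); v=(1,-3)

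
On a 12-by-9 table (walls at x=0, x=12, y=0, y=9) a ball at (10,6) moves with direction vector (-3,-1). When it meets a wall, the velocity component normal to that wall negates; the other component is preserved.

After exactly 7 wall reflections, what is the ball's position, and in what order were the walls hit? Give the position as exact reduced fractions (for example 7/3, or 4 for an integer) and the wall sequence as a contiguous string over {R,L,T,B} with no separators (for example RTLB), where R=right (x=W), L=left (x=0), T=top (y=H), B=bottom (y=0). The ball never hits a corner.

1. t=10/3 → L at (0,8/3); v=(3,-1)
2. t=8/3 → B at (8,0); v=(3,1)
3. t=4/3 → R at (12,4/3); v=(-3,1)
4. t=4 → L at (0,16/3); v=(3,1)
5. t=11/3 → T at (11,9); v=(3,-1)
6. t=1/3 → R at (12,26/3); v=(-3,-1)
7. t=4 → L at (0,14/3); v=(3,-1)

Final position: (0,14/3)
Wall sequence: LBRLTRL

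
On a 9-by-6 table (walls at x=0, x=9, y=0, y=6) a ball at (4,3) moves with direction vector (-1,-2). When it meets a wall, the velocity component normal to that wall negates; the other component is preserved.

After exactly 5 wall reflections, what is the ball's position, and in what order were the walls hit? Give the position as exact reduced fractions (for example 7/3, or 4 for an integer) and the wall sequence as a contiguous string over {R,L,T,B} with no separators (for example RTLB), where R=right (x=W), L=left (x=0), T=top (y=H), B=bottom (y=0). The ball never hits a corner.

1. t=3/2 → B at (5/2,0); v=(-1,2)
2. t=5/2 → L at (0,5); v=(1,2)
3. t=1/2 → T at (1/2,6); v=(1,-2)
4. t=3 → B at (7/2,0); v=(1,2)
5. t=3 → T at (13/2,6); v=(1,-2)

Final position: (13/2,6)
Wall sequence: BLTBT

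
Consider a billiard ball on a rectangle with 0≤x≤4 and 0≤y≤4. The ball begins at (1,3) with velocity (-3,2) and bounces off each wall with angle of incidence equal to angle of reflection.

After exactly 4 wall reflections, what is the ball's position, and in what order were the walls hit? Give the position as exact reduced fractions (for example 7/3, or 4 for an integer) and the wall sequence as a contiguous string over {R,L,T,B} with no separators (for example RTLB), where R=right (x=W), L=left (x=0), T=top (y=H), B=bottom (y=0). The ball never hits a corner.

1. t=1/3 → L at (0,11/3); v=(3,2)
2. t=1/6 → T at (1/2,4); v=(3,-2)
3. t=7/6 → R at (4,5/3); v=(-3,-2)
4. t=5/6 → B at (3/2,0); v=(-3,2)

Final position: (3/2,0)
Wall sequence: LTRB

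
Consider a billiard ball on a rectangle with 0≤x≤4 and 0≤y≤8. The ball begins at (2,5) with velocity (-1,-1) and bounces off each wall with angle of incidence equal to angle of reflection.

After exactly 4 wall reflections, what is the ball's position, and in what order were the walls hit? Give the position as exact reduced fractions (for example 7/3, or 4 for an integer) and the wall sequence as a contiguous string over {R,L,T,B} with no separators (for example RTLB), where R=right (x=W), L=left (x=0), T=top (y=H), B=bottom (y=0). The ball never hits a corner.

1. t=2 → L at (0,3); v=(1,-1)
2. t=3 → B at (3,0); v=(1,1)
3. t=1 → R at (4,1); v=(-1,1)
4. t=4 → L at (0,5); v=(1,1)

Final position: (0,5)
Wall sequence: LBRL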